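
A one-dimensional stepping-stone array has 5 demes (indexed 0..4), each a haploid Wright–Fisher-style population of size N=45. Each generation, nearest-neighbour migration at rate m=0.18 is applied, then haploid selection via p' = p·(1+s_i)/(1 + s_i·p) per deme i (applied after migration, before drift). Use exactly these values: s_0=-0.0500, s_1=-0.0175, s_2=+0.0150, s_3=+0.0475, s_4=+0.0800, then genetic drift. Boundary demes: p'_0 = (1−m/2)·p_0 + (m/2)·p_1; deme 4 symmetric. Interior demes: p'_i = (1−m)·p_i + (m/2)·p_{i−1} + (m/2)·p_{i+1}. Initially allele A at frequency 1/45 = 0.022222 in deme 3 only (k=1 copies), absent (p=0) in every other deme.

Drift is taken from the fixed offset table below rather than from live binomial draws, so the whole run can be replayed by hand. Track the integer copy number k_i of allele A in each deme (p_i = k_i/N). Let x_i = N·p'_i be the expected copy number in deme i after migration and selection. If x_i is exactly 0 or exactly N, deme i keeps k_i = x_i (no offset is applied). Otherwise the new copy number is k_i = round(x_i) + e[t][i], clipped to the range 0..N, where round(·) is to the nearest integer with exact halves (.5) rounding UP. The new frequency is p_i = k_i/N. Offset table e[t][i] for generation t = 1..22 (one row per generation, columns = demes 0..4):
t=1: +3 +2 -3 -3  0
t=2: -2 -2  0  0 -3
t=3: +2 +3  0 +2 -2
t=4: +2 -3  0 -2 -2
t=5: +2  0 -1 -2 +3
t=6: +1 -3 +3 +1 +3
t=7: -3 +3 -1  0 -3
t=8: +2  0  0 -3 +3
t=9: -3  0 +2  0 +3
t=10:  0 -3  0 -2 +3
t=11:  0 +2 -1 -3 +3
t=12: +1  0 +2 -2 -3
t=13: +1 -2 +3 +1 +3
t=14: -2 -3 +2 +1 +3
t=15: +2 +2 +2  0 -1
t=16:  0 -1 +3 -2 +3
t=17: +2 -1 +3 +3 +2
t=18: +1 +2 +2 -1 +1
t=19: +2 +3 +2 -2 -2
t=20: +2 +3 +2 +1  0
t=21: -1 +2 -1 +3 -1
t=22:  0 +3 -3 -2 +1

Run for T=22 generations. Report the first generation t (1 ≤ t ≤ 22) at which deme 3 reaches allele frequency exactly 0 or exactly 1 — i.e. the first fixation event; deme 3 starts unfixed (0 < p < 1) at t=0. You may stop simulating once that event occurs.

t=0: k=[0 0 0 1 0]
t=1: x=[0.0000 0.0000 0.0913 0.8582 0.0972] k=[0 0 0 0 0]

1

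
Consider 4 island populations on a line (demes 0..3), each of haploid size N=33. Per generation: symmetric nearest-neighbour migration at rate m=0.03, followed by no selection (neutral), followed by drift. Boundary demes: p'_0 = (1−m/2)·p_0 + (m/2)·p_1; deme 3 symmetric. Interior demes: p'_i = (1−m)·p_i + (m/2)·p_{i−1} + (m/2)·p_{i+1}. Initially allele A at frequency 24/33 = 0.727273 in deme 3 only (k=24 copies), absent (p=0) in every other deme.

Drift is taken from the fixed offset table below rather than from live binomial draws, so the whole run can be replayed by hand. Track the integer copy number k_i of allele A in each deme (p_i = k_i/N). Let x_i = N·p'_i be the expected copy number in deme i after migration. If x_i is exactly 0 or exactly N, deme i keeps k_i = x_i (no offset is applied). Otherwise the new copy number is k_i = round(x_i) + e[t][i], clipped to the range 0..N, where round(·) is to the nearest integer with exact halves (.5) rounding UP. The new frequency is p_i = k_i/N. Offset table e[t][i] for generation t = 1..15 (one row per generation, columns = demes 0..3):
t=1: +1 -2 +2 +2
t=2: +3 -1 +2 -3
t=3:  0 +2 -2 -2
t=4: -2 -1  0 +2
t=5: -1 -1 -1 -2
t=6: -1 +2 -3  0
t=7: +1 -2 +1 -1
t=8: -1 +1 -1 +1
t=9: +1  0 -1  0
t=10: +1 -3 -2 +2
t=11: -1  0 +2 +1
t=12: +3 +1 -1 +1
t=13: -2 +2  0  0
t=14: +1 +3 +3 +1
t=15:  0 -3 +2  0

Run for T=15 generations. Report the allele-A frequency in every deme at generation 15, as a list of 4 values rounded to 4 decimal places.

t=0: k=[0 0 0 24]
t=1: x=[0.0000 0.0000 0.3600 23.6400] k=[0 0 2 26]
t=2: x=[0.0000 0.0300 2.3300 25.6400] k=[0 0 4 23]
t=3: x=[0.0000 0.0600 4.2250 22.7150] k=[0 2 2 21]
t=4: x=[0.0300 1.9700 2.2850 20.7150] k=[0 1 2 23]
t=5: x=[0.0150 1.0000 2.3000 22.6850] k=[0 0 1 21]
t=6: x=[0.0000 0.0150 1.2850 20.7000] k=[0 2 0 21]
t=7: x=[0.0300 1.9400 0.3450 20.6850] k=[1 0 1 20]
t=8: x=[0.9850 0.0300 1.2700 19.7150] k=[0 1 0 21]
t=9: x=[0.0150 0.9700 0.3300 20.6850] k=[1 1 0 21]
t=10: x=[1.0000 0.9850 0.3300 20.6850] k=[2 0 0 23]
t=11: x=[1.9700 0.0300 0.3450 22.6550] k=[1 0 2 24]
t=12: x=[0.9850 0.0450 2.3000 23.6700] k=[4 1 1 25]
t=13: x=[3.9550 1.0450 1.3600 24.6400] k=[2 3 1 25]
t=14: x=[2.0150 2.9550 1.3900 24.6400] k=[3 6 4 26]
t=15: x=[3.0450 5.9250 4.3600 25.6700] k=[3 3 6 26]

[0.0909, 0.0909, 0.1818, 0.7879]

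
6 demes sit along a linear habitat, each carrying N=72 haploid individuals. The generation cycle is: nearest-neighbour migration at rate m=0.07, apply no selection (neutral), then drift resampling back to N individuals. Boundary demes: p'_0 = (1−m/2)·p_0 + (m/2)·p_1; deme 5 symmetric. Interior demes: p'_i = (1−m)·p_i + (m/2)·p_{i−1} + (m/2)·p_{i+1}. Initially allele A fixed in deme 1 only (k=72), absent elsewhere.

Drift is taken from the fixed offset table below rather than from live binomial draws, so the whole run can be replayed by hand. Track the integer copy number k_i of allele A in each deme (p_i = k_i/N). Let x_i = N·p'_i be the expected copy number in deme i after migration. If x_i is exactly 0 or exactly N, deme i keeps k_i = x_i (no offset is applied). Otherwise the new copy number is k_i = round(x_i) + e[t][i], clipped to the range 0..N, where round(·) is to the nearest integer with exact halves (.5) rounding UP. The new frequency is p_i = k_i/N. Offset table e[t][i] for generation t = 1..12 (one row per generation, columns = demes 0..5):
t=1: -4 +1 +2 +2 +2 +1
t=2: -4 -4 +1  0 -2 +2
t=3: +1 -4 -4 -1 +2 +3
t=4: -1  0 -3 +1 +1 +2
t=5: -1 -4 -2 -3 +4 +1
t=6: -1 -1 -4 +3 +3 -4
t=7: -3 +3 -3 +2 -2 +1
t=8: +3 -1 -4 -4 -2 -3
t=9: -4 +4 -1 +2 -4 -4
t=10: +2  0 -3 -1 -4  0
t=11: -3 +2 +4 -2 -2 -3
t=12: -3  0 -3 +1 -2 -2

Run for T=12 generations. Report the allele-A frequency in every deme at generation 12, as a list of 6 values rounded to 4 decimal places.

t=0: k=[0 72 0 0 0 0]
t=1: x=[2.5200 66.9600 2.5200 0.0000 0.0000 0.0000] k=[0 68 5 0 0 0]
t=2: x=[2.3800 63.4150 7.0300 0.1750 0.0000 0.0000] k=[0 59 8 0 0 0]
t=3: x=[2.0650 55.1500 9.5050 0.2800 0.0000 0.0000] k=[3 51 6 0 0 0]
t=4: x=[4.6800 47.7450 7.3650 0.2100 0.0000 0.0000] k=[4 48 4 1 0 0]
t=5: x=[5.5400 44.9200 5.4350 1.0700 0.0350 0.0000] k=[5 41 3 0 4 0]
t=6: x=[6.2600 38.4100 4.2250 0.2450 3.7200 0.1400] k=[5 37 0 3 7 0]
t=7: x=[6.1200 34.5850 1.4000 3.0350 6.6150 0.2450] k=[3 38 0 5 5 1]
t=8: x=[4.2250 35.4450 1.5050 4.8250 4.8600 1.1400] k=[7 34 0 1 3 0]
t=9: x=[7.9450 31.8650 1.2250 1.0350 2.8250 0.1050] k=[4 36 0 3 0 0]
t=10: x=[5.1200 33.6200 1.3650 2.7900 0.1050 0.0000] k=[7 34 0 2 0 0]
t=11: x=[7.9450 31.8650 1.2600 1.8600 0.0700 0.0000] k=[5 34 5 0 0 0]
t=12: x=[6.0150 31.9700 5.8400 0.1750 0.0000 0.0000] k=[3 32 3 1 0 0]

[0.0417, 0.4444, 0.0417, 0.0139, 0.0000, 0.0000]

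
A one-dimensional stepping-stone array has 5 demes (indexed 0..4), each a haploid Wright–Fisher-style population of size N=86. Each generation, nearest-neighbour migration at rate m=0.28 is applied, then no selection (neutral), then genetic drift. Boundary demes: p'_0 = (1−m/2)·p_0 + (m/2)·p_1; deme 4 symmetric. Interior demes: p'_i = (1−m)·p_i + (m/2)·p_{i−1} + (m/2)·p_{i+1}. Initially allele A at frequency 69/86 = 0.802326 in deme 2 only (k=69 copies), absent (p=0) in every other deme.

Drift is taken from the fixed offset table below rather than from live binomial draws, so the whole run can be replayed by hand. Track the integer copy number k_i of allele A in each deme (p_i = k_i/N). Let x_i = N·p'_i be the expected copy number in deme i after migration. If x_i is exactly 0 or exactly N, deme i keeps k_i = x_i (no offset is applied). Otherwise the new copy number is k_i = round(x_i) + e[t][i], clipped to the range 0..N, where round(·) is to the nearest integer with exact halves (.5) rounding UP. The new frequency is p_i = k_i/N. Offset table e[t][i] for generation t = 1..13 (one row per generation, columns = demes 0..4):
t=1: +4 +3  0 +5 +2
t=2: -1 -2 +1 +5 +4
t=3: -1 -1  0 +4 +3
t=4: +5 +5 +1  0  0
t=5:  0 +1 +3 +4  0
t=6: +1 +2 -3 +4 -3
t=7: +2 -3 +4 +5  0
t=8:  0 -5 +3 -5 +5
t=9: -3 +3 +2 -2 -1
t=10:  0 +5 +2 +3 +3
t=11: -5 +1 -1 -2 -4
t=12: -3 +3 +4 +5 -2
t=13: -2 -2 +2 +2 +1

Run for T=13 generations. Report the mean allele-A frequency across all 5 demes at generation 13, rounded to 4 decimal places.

0.2930

t=0: k=[0 0 69 0 0]
t=1: x=[0.0000 9.6600 49.6800 9.6600 0.0000] k=[0 13 50 15 0]
t=2: x=[1.8200 16.3600 39.9200 17.8000 2.1000] k=[1 14 41 23 6]
t=3: x=[2.8200 15.9600 34.7000 23.1400 8.3800] k=[2 15 35 27 11]
t=4: x=[3.8200 15.9800 31.0800 25.8800 13.2400] k=[9 21 32 26 13]
t=5: x=[10.6800 20.8600 29.6200 25.0200 14.8200] k=[11 22 33 29 15]
t=6: x=[12.5400 22.0000 30.9000 27.6000 16.9600] k=[14 24 28 32 14]
t=7: x=[15.4000 23.1600 28.0000 28.9200 16.5200] k=[17 20 32 34 17]
t=8: x=[17.4200 21.2600 30.6000 31.3400 19.3800] k=[17 16 34 26 24]
t=9: x=[16.8600 18.6600 30.3600 26.8400 24.2800] k=[14 22 32 25 23]
t=10: x=[15.1200 22.2800 29.6200 25.7000 23.2800] k=[15 27 32 29 26]
t=11: x=[16.6800 26.0200 30.8800 29.0000 26.4200] k=[12 27 30 27 22]
t=12: x=[14.1000 25.3200 29.1600 26.7200 22.7000] k=[11 28 33 32 21]
t=13: x=[13.3800 26.3200 32.1600 30.6000 22.5400] k=[11 24 34 33 24]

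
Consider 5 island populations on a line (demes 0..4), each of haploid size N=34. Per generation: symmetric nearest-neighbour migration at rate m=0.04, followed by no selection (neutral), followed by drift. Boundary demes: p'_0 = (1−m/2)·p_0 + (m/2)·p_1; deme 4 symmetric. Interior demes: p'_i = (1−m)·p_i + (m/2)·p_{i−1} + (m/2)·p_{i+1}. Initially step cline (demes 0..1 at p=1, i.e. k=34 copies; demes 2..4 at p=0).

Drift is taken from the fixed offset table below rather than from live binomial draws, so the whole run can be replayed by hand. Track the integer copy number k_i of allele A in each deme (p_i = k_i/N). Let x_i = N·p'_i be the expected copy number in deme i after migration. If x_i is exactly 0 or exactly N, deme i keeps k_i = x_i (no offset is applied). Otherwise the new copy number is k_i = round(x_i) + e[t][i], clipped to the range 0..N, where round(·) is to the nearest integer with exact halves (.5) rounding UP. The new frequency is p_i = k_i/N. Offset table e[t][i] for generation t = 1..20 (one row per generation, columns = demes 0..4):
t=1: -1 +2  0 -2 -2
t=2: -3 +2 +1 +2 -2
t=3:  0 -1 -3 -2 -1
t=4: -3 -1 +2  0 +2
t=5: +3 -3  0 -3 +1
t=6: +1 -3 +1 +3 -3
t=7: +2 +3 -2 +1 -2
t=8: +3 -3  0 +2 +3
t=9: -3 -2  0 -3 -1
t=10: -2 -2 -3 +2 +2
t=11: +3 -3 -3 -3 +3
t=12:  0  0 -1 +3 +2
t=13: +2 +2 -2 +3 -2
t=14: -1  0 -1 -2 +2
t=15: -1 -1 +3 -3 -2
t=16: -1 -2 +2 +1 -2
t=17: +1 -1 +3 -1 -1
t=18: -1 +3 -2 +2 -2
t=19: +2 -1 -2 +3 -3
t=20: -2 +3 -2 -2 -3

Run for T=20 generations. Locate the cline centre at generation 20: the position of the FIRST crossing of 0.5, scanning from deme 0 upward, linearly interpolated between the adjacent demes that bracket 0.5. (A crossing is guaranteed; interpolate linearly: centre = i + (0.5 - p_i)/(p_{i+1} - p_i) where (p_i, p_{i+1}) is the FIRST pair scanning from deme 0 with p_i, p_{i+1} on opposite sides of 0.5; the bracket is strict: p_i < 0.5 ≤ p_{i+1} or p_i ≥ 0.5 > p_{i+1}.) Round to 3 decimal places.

t=0: k=[34 34 0 0 0]
t=1: x=[34.0000 33.3200 0.6800 0.0000 0.0000] k=[34 34 1 0 0]
t=2: x=[34.0000 33.3400 1.6400 0.0200 0.0000] k=[34 34 3 2 0]
t=3: x=[34.0000 33.3800 3.6000 1.9800 0.0400] k=[34 32 1 0 0]
t=4: x=[33.9600 31.4200 1.6000 0.0200 0.0000] k=[31 30 4 0 0]
t=5: x=[30.9800 29.5000 4.4400 0.0800 0.0000] k=[34 27 4 0 0]
t=6: x=[33.8600 26.6800 4.3800 0.0800 0.0000] k=[34 24 5 3 0]
t=7: x=[33.8000 23.8200 5.3400 2.9800 0.0600] k=[34 27 3 4 0]
t=8: x=[33.8600 26.6600 3.5000 3.9000 0.0800] k=[34 24 4 6 3]
t=9: x=[33.8000 23.8000 4.4400 5.9000 3.0600] k=[31 22 4 3 2]
t=10: x=[30.8200 21.8200 4.3400 3.0000 2.0200] k=[29 20 1 5 4]
t=11: x=[28.8200 19.8000 1.4600 4.9000 4.0200] k=[32 17 0 2 7]
t=12: x=[31.7000 16.9600 0.3800 2.0600 6.9000] k=[32 17 0 5 9]
t=13: x=[31.7000 16.9600 0.4400 4.9800 8.9200] k=[34 19 0 8 7]
t=14: x=[33.7000 18.9200 0.5400 7.8200 7.0200] k=[33 19 0 6 9]
t=15: x=[32.7200 18.9000 0.5000 5.9400 8.9400] k=[32 18 4 3 7]
t=16: x=[31.7200 18.0000 4.2600 3.1000 6.9200] k=[31 16 6 4 5]
t=17: x=[30.7000 16.1000 6.1600 4.0600 4.9800] k=[32 15 9 3 4]
t=18: x=[31.6600 15.2200 9.0000 3.1400 3.9800] k=[31 18 7 5 2]
t=19: x=[30.7400 18.0400 7.1800 4.9800 2.0600] k=[33 17 5 8 0]
t=20: x=[32.6800 17.0800 5.3000 7.7800 0.1600] k=[31 20 3 6 0]

1.176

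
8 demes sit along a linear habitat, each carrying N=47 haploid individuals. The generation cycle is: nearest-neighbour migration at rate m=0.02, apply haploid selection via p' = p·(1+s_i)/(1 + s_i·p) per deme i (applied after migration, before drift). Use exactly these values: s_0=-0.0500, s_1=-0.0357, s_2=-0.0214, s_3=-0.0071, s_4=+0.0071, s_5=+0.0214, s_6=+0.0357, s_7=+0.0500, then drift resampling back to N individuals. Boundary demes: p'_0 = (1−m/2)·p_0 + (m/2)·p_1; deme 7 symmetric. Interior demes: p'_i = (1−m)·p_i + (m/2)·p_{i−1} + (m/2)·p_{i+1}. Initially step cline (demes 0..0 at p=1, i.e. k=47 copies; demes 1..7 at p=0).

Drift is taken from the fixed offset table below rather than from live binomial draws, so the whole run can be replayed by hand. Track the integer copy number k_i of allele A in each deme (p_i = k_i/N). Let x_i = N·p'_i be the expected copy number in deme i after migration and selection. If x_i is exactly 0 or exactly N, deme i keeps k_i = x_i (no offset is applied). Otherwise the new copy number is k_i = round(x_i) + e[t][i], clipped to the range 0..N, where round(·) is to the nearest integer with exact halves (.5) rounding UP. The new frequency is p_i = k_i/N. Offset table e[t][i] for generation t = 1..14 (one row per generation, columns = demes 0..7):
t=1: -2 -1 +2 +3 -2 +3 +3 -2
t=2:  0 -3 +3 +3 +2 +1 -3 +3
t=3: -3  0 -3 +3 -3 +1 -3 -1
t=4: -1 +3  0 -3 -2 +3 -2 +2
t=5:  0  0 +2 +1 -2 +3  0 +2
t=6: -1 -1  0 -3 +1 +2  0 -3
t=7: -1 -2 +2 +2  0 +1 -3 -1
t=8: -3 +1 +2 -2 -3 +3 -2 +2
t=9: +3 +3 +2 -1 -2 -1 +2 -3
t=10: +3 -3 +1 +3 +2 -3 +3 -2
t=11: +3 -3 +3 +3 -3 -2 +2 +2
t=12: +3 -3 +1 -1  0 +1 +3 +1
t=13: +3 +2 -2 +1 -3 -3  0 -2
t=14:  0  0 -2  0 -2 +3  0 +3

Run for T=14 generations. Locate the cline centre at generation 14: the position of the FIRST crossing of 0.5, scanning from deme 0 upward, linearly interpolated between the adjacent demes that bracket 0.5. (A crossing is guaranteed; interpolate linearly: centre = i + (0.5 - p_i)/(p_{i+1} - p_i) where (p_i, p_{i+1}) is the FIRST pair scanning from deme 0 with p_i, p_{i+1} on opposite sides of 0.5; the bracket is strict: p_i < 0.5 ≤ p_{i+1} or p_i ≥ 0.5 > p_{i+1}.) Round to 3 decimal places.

0.403

t=0: k=[47 0 0 0 0 0 0 0]
t=1: x=[46.5055 0.4534 0.0000 0.0000 0.0000 0.0000 0.0000 0.0000] k=[45 0 0 0 0 0 0 0]
t=2: x=[44.4281 0.4341 0.0000 0.0000 0.0000 0.0000 0.0000 0.0000] k=[44 0 0 0 0 0 0 0]
t=3: x=[43.3928 0.4244 0.0000 0.0000 0.0000 0.0000 0.0000 0.0000] k=[40 0 0 0 0 0 0 0]
t=4: x=[39.2745 0.3858 0.0000 0.0000 0.0000 0.0000 0.0000 0.0000] k=[38 3 0 0 0 0 0 0]
t=5: x=[37.2599 3.2096 0.0294 0.0000 0.0000 0.0000 0.0000 0.0000] k=[37 3 2 0 0 0 0 0]
t=6: x=[36.2404 3.2193 1.9492 0.0199 0.0000 0.0000 0.0000 0.0000] k=[35 2 2 0 0 0 0 0]
t=7: x=[34.1978 2.2508 1.9394 0.0199 0.0000 0.0000 0.0000 0.0000] k=[33 0 4 2 0 0 0 0]
t=8: x=[32.1540 0.3569 3.8626 1.9864 0.0201 0.0000 0.0000 0.0000] k=[29 1 6 0 0 0 0 0]
t=9: x=[28.1439 1.2838 5.7795 0.0596 0.0000 0.0000 0.0000 0.0000] k=[31 4 8 0 0 0 0 0]
t=10: x=[30.1801 4.1698 7.7391 0.0794 0.0000 0.0000 0.0000 0.0000] k=[33 1 9 3 0 0 0 0]
t=11: x=[32.1642 1.3515 8.7055 3.0099 0.0302 0.0000 0.0000 0.0000] k=[35 0 12 6 0 0 0 0]
t=12: x=[34.1773 0.4534 11.6296 5.9628 0.0604 0.0000 0.0000 0.0000] k=[37 0 13 5 0 0 0 0]
t=13: x=[36.2095 0.4823 12.5896 4.9981 0.0504 0.0000 0.0000 0.0000] k=[39 2 11 6 0 0 0 0]
t=14: x=[38.2713 2.3766 10.6804 5.9529 0.0604 0.0000 0.0000 0.0000] k=[38 2 9 6 0 0 0 0]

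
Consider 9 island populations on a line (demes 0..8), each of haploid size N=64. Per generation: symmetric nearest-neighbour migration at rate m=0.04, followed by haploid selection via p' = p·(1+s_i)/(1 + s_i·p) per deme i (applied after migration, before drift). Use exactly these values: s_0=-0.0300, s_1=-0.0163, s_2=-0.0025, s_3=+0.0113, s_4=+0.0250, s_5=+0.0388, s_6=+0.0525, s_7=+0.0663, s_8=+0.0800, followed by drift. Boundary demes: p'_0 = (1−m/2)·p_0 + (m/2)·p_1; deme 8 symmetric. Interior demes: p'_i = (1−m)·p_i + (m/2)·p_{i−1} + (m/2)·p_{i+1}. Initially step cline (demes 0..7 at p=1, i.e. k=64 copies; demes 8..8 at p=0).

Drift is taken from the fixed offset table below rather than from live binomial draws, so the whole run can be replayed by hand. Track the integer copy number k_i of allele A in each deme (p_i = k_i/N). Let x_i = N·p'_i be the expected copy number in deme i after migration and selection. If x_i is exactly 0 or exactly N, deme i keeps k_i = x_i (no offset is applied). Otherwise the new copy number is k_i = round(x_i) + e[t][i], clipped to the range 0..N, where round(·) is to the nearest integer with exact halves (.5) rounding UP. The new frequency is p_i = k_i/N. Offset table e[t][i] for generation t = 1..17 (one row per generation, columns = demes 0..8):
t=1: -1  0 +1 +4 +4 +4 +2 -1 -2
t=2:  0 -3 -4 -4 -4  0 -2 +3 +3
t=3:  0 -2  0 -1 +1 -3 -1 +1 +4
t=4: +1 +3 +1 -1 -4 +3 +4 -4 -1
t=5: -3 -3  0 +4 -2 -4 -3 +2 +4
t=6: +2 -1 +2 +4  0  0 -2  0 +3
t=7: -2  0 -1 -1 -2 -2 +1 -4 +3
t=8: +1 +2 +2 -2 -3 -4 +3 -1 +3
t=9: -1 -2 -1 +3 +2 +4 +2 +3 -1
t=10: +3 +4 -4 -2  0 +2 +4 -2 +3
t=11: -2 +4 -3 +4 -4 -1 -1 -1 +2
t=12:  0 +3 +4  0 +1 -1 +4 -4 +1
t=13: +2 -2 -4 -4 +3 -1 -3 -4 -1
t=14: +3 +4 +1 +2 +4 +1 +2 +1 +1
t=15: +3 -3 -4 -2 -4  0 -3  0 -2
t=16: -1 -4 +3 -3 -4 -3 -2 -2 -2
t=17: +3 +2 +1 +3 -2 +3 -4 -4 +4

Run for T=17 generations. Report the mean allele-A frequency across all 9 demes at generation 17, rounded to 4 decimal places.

t=0: k=[64 64 64 64 64 64 64 64 0]
t=1: x=[64.0000 64.0000 64.0000 64.0000 64.0000 64.0000 64.0000 62.7981 1.3802] k=[64 64 64 64 64 64 64 62 0]
t=2: x=[64.0000 64.0000 64.0000 64.0000 64.0000 64.0000 63.9620 60.9896 1.3371] k=[64 64 64 64 64 64 62 64 4]
t=3: x=[64.0000 64.0000 64.0000 64.0000 64.0000 63.9615 62.1730 62.8357 5.5797] k=[64 64 64 64 64 61 61 64 10]
t=4: x=[64.0000 64.0000 64.0000 64.0000 63.9415 61.1649 61.2002 62.9297 11.8029] k=[64 64 64 64 60 64 64 59 11]
t=5: x=[64.0000 64.0000 64.0000 63.9209 60.2482 63.9230 63.9050 58.4729 12.7265] k=[64 64 64 64 58 60 61 60 17]
t=6: x=[64.0000 64.0000 64.0000 63.8813 58.2897 60.1210 61.1048 59.4395 18.8676] k=[64 64 64 64 58 60 59 59 22]
t=7: x=[64.0000 64.0000 64.0000 63.8813 58.2897 60.0824 59.2500 58.5867 23.8804] k=[64 64 64 63 56 58 60 55 27]
t=8: x=[64.0000 64.0000 63.9799 62.8923 56.3479 58.2038 60.0538 55.0459 28.7736] k=[64 64 64 61 53 54 63 54 32]
t=9: x=[64.0000 64.0000 63.9398 60.9330 53.4002 54.4728 62.7065 54.2811 33.6699] k=[64 64 63 64 55 58 64 57 33]
t=10: x=[64.0000 63.9797 63.0376 63.8022 55.4250 58.2620 63.7529 57.0669 34.7060] k=[64 64 59 62 55 60 64 55 38]
t=11: x=[64.0000 63.8983 59.1488 61.8237 55.4250 60.1210 63.7529 55.3324 39.5135] k=[64 64 56 64 51 59 63 54 42]
t=12: x=[64.0000 63.8374 56.3031 63.5847 51.6677 59.0952 62.8017 54.4724 43.3313] k=[64 64 60 64 53 58 64 50 44]
t=13: x=[64.0000 63.9187 60.1510 63.7033 53.5379 58.2232 63.6198 50.8436 45.1591] k=[64 62 56 60 57 57 61 47 44]
t=14: x=[63.9588 61.8867 56.1828 59.9033 57.2113 57.3115 60.7992 48.0025 45.1009] k=[64 64 57 62 61 58 63 49 46]
t=15: x=[64.0000 63.8577 57.2249 61.9029 61.0307 58.3589 62.6874 49.9371 47.0367] k=[64 61 53 60 57 58 60 50 45]
t=16: x=[63.9381 60.8512 53.2777 59.8439 57.2309 58.2232 59.9581 50.7858 46.1086] k=[63 57 56 57 53 55 58 49 44]
t=17: x=[62.8460 56.9982 56.0225 56.9706 53.3412 55.3099 58.0423 49.8019 45.1397] k=[64 59 57 60 51 58 54 46 49]

0.8646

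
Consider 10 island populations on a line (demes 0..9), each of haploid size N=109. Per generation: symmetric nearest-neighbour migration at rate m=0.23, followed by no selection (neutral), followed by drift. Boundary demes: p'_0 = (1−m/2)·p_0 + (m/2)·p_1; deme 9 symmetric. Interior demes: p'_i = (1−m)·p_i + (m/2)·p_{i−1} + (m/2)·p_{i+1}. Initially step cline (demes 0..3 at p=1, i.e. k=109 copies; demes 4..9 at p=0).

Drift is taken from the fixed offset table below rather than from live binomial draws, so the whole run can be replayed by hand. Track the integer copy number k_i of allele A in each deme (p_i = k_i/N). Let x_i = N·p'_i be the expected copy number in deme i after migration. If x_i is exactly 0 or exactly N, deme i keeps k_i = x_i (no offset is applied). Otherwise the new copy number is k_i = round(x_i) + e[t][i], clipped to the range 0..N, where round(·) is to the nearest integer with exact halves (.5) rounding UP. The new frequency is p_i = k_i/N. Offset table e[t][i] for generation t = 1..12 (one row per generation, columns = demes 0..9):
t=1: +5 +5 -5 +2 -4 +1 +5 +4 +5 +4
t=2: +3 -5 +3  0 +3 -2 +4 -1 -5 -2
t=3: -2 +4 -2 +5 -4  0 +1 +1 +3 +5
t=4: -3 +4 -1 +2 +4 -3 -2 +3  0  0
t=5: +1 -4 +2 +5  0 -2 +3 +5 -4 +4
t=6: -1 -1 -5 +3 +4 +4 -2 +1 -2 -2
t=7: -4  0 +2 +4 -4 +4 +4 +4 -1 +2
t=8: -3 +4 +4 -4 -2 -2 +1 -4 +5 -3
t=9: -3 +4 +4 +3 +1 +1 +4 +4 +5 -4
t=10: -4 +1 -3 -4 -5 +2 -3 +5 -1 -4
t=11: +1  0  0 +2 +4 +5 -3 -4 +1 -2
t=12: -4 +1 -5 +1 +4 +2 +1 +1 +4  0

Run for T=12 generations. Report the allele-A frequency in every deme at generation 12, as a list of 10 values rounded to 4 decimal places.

t=0: k=[109 109 109 109 0 0 0 0 0 0]
t=1: x=[109.0000 109.0000 109.0000 96.4650 12.5350 0.0000 0.0000 0.0000 0.0000 0.0000] k=[109 109 109 98 9 0 0 0 0 0]
t=2: x=[109.0000 109.0000 107.7350 89.0300 18.2000 1.0350 0.0000 0.0000 0.0000 0.0000] k=[109 109 109 89 21 0 0 0 0 0]
t=3: x=[109.0000 109.0000 106.7000 83.4800 26.4050 2.4150 0.0000 0.0000 0.0000 0.0000] k=[109 109 105 88 22 2 0 0 0 0]
t=4: x=[109.0000 108.5400 103.5050 82.3650 27.2900 4.0700 0.2300 0.0000 0.0000 0.0000] k=[109 109 103 84 31 1 0 0 0 0]
t=5: x=[109.0000 108.3100 101.5050 80.0900 33.6450 4.3350 0.1150 0.0000 0.0000 0.0000] k=[109 104 104 85 34 2 3 0 0 0]
t=6: x=[108.4250 104.5750 101.8150 81.3200 36.1850 5.7950 2.5400 0.3450 0.0000 0.0000] k=[107 104 97 84 40 10 1 1 0 0]
t=7: x=[106.6550 103.5400 96.3100 80.4350 41.6100 12.4150 2.0350 0.8850 0.1150 0.0000] k=[103 104 98 84 38 16 6 5 0 0]
t=8: x=[103.1150 103.1950 97.0800 80.3200 40.7600 17.3800 7.0350 4.5400 0.5750 0.0000] k=[100 107 101 76 39 15 8 1 6 0]
t=9: x=[100.8050 105.5050 98.8150 74.6200 40.4950 16.9550 8.0000 2.3800 4.7350 0.6900] k=[98 109 103 78 41 18 12 6 10 0]
t=10: x=[99.2650 107.0450 100.8150 76.6200 42.6100 19.9550 12.0000 7.1500 8.3900 1.1500] k=[95 108 98 73 38 22 9 12 7 0]
t=11: x=[96.4950 105.3550 96.2750 71.8500 40.1850 22.3450 10.8400 11.0800 6.7700 0.8050] k=[97 105 96 74 44 27 8 7 8 0]
t=12: x=[97.9200 103.0450 94.5050 73.0800 45.4950 26.7700 10.0700 7.2300 6.9650 0.9200] k=[94 104 90 74 49 29 11 8 11 1]

[0.8624, 0.9541, 0.8257, 0.6789, 0.4495, 0.2661, 0.1009, 0.0734, 0.1009, 0.0092]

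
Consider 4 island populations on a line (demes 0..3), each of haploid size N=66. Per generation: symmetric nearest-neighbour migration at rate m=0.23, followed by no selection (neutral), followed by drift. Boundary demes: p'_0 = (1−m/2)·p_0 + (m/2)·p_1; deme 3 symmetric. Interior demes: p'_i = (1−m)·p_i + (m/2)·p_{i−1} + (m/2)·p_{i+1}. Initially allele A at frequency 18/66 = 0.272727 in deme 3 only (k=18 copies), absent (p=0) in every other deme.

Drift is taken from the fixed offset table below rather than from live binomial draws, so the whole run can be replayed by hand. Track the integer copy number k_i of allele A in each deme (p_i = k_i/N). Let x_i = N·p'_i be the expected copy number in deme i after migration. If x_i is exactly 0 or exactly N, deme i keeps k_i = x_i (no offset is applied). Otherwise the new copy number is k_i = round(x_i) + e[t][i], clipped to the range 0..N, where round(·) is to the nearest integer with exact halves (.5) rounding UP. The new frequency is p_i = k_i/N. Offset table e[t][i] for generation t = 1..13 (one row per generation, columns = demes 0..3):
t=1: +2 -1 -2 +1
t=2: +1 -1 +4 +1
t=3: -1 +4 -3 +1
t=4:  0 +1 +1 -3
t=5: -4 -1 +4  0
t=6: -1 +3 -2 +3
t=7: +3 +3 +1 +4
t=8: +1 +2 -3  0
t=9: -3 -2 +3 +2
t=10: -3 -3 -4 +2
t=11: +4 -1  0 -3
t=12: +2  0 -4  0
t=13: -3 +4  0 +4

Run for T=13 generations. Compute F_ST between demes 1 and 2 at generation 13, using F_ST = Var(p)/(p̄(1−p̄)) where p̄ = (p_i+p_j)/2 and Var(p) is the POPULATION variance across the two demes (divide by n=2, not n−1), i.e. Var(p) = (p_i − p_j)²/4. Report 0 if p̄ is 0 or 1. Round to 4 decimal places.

0.0051

t=0: k=[0 0 0 18]
t=1: x=[0.0000 0.0000 2.0700 15.9300] k=[0 0 0 17]
t=2: x=[0.0000 0.0000 1.9550 15.0450] k=[0 0 6 16]
t=3: x=[0.0000 0.6900 6.4600 14.8500] k=[0 5 3 16]
t=4: x=[0.5750 4.1950 4.7250 14.5050] k=[1 5 6 12]
t=5: x=[1.4600 4.6550 6.5750 11.3100] k=[0 4 11 11]
t=6: x=[0.4600 4.3450 10.1950 11.0000] k=[0 7 8 14]
t=7: x=[0.8050 6.3100 8.5750 13.3100] k=[4 9 10 17]
t=8: x=[4.5750 8.5400 10.6900 16.1950] k=[6 11 8 16]
t=9: x=[6.5750 10.0800 9.2650 15.0800] k=[4 8 12 17]
t=10: x=[4.4600 8.0000 12.1150 16.4250] k=[1 5 8 18]
t=11: x=[1.4600 4.8850 8.8050 16.8500] k=[5 4 9 14]
t=12: x=[4.8850 4.6900 9.0000 13.4250] k=[7 5 5 13]
t=13: x=[6.7700 5.2300 5.9200 12.0800] k=[4 9 6 16]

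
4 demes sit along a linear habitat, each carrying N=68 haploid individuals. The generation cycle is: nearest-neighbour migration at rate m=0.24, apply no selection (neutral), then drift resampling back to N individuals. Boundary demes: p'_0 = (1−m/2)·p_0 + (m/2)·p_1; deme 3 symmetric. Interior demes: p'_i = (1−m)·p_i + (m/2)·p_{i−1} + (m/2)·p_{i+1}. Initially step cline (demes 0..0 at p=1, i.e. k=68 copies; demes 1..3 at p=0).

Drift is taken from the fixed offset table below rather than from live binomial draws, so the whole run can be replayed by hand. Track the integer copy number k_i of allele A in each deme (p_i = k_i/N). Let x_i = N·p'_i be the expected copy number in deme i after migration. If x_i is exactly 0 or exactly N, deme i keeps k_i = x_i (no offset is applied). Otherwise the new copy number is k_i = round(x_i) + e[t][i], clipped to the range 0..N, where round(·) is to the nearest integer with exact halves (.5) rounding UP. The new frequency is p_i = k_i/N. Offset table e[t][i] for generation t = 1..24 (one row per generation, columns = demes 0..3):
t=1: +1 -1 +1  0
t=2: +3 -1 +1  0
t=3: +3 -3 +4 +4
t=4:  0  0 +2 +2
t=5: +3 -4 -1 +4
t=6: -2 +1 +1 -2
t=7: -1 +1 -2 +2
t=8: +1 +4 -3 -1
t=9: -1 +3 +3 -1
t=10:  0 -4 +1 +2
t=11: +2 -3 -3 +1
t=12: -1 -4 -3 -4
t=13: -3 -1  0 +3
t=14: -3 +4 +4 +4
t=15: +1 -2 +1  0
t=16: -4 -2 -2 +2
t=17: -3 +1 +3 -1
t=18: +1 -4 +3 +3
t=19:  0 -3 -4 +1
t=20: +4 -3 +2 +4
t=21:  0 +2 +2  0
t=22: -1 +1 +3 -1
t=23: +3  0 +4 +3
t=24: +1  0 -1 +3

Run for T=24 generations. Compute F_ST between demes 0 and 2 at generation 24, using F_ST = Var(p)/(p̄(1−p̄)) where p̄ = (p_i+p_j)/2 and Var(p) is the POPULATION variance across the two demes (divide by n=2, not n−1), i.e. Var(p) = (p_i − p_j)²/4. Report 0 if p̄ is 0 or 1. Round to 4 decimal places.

0.0022

t=0: k=[68 0 0 0]
t=1: x=[59.8400 8.1600 0.0000 0.0000] k=[61 7 0 0]
t=2: x=[54.5200 12.6400 0.8400 0.0000] k=[58 12 2 0]
t=3: x=[52.4800 16.3200 2.9600 0.2400] k=[55 13 7 4]
t=4: x=[49.9600 17.3200 7.3600 4.3600] k=[50 17 9 6]
t=5: x=[46.0400 20.0000 9.6000 6.3600] k=[49 16 9 10]
t=6: x=[45.0400 19.1200 9.9600 9.8800] k=[43 20 11 8]
t=7: x=[40.2400 21.6800 11.7200 8.3600] k=[39 23 10 10]
t=8: x=[37.0800 23.3600 11.5600 10.0000] k=[38 27 9 9]
t=9: x=[36.6800 26.1600 11.1600 9.0000] k=[36 29 14 8]
t=10: x=[35.1600 28.0400 15.0800 8.7200] k=[35 24 16 11]
t=11: x=[33.6800 24.3600 16.3600 11.6000] k=[36 21 13 13]
t=12: x=[34.2000 21.8400 13.9600 13.0000] k=[33 18 11 9]
t=13: x=[31.2000 18.9600 11.6000 9.2400] k=[28 18 12 12]
t=14: x=[26.8000 18.4800 12.7200 12.0000] k=[24 22 17 16]
t=15: x=[23.7600 21.6400 17.4800 16.1200] k=[25 20 18 16]
t=16: x=[24.4000 20.3600 18.0000 16.2400] k=[20 18 16 18]
t=17: x=[19.7600 18.0000 16.4800 17.7600] k=[17 19 19 17]
t=18: x=[17.2400 18.7600 18.7600 17.2400] k=[18 15 22 20]
t=19: x=[17.6400 16.2000 20.9200 20.2400] k=[18 13 17 21]
t=20: x=[17.4000 14.0800 17.0000 20.5200] k=[21 11 19 25]
t=21: x=[19.8000 13.1600 18.7600 24.2800] k=[20 15 21 24]
t=22: x=[19.4000 16.3200 20.6400 23.6400] k=[18 17 24 23]
t=23: x=[17.8800 17.9600 23.0400 23.1200] k=[21 18 27 26]
t=24: x=[20.6400 19.4400 25.8000 26.1200] k=[22 19 25 29]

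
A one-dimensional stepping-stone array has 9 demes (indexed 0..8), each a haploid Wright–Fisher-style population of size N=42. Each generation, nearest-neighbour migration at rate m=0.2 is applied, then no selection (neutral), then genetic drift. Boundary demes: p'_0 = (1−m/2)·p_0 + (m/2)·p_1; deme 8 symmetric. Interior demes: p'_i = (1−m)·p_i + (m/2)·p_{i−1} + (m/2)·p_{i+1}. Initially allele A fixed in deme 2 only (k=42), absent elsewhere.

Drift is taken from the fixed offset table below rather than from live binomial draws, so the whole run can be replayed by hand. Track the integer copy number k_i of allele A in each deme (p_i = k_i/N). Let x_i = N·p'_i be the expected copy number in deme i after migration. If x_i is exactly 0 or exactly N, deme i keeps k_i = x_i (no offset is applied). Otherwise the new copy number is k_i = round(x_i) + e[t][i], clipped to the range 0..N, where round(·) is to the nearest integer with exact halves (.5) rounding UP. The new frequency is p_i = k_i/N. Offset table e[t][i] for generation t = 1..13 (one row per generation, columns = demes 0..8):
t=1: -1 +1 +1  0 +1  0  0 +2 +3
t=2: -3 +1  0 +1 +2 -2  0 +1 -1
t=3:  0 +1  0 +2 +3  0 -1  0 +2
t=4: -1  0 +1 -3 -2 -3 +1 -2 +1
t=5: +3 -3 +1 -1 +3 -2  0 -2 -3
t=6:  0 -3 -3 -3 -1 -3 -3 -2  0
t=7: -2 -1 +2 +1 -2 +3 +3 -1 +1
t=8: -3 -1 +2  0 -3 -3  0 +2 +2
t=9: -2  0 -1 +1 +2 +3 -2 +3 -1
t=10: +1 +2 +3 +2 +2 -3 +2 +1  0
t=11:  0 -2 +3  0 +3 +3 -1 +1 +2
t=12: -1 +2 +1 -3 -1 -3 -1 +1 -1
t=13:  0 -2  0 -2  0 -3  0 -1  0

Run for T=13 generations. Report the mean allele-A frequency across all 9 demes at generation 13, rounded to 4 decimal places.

t=0: k=[0 0 42 0 0 0 0 0 0]
t=1: x=[0.0000 4.2000 33.6000 4.2000 0.0000 0.0000 0.0000 0.0000 0.0000] k=[0 5 35 4 0 0 0 0 0]
t=2: x=[0.5000 7.5000 28.9000 6.7000 0.4000 0.0000 0.0000 0.0000 0.0000] k=[0 9 29 8 2 0 0 0 0]
t=3: x=[0.9000 10.1000 24.9000 9.5000 2.4000 0.2000 0.0000 0.0000 0.0000] k=[1 11 25 12 5 0 0 0 0]
t=4: x=[2.0000 11.4000 22.3000 12.6000 5.2000 0.5000 0.0000 0.0000 0.0000] k=[1 11 23 10 3 0 0 0 0]
t=5: x=[2.0000 11.2000 20.5000 10.6000 3.4000 0.3000 0.0000 0.0000 0.0000] k=[5 8 22 10 6 0 0 0 0]
t=6: x=[5.3000 9.1000 19.4000 10.8000 5.8000 0.6000 0.0000 0.0000 0.0000] k=[5 6 16 8 5 0 0 0 0]
t=7: x=[5.1000 6.9000 14.2000 8.5000 4.8000 0.5000 0.0000 0.0000 0.0000] k=[3 6 16 10 3 4 0 0 0]
t=8: x=[3.3000 6.7000 14.4000 9.9000 3.8000 3.5000 0.4000 0.0000 0.0000] k=[0 6 16 10 1 1 0 0 0]
t=9: x=[0.6000 6.4000 14.4000 9.7000 1.9000 0.9000 0.1000 0.0000 0.0000] k=[0 6 13 11 4 4 0 0 0]
t=10: x=[0.6000 6.1000 12.1000 10.5000 4.7000 3.6000 0.4000 0.0000 0.0000] k=[2 8 15 13 7 1 2 0 0]
t=11: x=[2.6000 8.1000 14.1000 12.6000 7.0000 1.7000 1.7000 0.2000 0.0000] k=[3 6 17 13 10 5 1 1 0]
t=12: x=[3.3000 6.8000 15.5000 13.1000 9.8000 5.1000 1.4000 0.9000 0.1000] k=[2 9 17 10 9 2 0 2 0]
t=13: x=[2.7000 9.1000 15.5000 10.6000 8.4000 2.5000 0.4000 1.6000 0.2000] k=[3 7 16 9 8 0 0 1 0]

0.1164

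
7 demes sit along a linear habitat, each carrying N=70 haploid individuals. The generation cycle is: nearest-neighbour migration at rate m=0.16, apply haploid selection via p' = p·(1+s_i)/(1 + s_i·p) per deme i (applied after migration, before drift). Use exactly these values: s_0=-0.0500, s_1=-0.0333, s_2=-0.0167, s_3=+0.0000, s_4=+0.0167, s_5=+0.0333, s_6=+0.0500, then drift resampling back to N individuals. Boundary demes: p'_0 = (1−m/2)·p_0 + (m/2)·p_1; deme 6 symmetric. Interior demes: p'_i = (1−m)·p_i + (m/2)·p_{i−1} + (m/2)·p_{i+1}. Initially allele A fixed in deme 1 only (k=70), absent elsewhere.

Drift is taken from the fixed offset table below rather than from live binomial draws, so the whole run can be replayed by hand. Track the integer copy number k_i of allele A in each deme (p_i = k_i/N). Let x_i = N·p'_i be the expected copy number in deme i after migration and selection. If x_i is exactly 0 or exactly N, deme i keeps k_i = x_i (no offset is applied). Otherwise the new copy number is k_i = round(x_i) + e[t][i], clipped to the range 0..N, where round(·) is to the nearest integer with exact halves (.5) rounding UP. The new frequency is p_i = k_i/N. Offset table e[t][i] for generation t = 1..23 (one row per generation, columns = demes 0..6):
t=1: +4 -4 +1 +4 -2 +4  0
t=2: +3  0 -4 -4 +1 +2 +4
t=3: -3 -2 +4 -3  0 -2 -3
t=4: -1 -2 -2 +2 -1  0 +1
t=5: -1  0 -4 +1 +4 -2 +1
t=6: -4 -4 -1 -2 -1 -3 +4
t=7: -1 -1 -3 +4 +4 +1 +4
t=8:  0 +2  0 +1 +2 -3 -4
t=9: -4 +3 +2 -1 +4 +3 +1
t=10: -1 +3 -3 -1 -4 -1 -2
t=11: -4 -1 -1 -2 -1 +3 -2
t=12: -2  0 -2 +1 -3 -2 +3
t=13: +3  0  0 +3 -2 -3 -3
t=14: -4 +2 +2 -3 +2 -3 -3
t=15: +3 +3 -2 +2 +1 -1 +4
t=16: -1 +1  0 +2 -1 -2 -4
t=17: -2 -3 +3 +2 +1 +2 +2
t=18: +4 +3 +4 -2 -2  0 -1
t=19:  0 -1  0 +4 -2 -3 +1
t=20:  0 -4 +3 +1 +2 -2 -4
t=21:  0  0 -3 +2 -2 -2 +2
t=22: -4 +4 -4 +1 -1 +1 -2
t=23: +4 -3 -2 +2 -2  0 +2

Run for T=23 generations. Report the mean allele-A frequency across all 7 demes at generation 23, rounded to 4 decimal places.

t=0: k=[0 70 0 0 0 0 0]
t=1: x=[5.3414 58.4777 5.5138 0.0000 0.0000 0.0000 0.0000] k=[9 54 7 0 0 0 0]
t=2: x=[12.0787 46.1099 10.0541 0.5600 0.0000 0.0000 0.0000] k=[15 46 6 0 0 0 0]
t=3: x=[16.8160 39.7396 8.5923 0.4800 0.0000 0.0000 0.0000] k=[14 38 13 0 0 0 0]
t=4: x=[15.2980 33.4881 13.7727 1.0400 0.0000 0.0000 0.0000] k=[14 31 12 3 0 0 0]
t=5: x=[14.7539 27.5522 12.6248 3.4800 0.2440 0.0000 0.0000] k=[14 28 9 4 4 0 0]
t=6: x=[14.5208 24.8149 9.9751 4.4000 3.7382 0.3306 0.0000] k=[11 21 9 2 3 0 0]
t=7: x=[11.3053 18.7711 9.2638 2.6400 2.7230 0.2480 0.0000] k=[10 18 6 7 7 1 0]
t=8: x=[10.1854 15.9785 6.9341 6.9200 6.6186 1.4457 0.0840] k=[10 18 7 8 9 0 0]
t=9: x=[10.1854 16.0571 7.8420 8.0000 8.3207 0.7437 0.0000] k=[6 19 10 7 12 4 0]
t=10: x=[6.7218 16.8037 10.3308 7.6400 11.1140 4.4547 0.3359] k=[6 20 7 7 7 3 0]
t=11: x=[6.7986 17.3935 7.9209 7.0000 6.7807 3.1779 0.2520] k=[3 16 7 5 6 6 0]
t=12: x=[3.8491 13.8597 7.4472 5.2400 6.0104 5.6889 0.5038] k=[2 14 5 6 3 4 4]
t=13: x=[2.8180 11.9800 5.7110 5.6800 3.3728 4.0430 4.1880] k=[6 12 6 9 1 1 1]
t=14: x=[6.1846 10.7287 6.6184 8.1200 1.6667 1.0328 1.0493] k=[2 13 9 5 4 0 0]
t=15: x=[2.7416 11.4715 8.8687 5.2400 3.8194 0.3306 0.0000] k=[6 14 7 7 5 0 0]
t=16: x=[6.3381 12.4496 7.4472 6.8400 4.8340 0.4132 0.0000] k=[5 13 7 9 4 0 0]
t=17: x=[5.3797 11.5497 7.5261 8.4400 4.1441 0.3306 0.0000] k=[3 9 11 10 5 2 0]
t=18: x=[3.3142 8.4257 10.6075 9.6800 5.2397 2.1471 0.1680] k=[7 11 15 8 3 2 0]
t=19: x=[6.9906 10.6896 13.9311 8.1600 3.3728 1.9821 0.1680] k=[7 10 14 12 1 0 1]
t=20: x=[6.9138 9.7913 13.3372 11.2800 1.8293 0.1653 0.9654] k=[7 6 16 12 4 0 0]
t=21: x=[6.6067 6.6727 14.6836 11.6800 4.3876 0.3306 0.0000] k=[7 7 12 14 2 0 0]
t=22: x=[6.6834 7.1789 11.5961 12.8800 2.8449 0.1653 0.0000] k=[3 11 8 14 2 1 0]
t=23: x=[3.4670 9.8303 8.5923 12.5600 2.9261 1.0328 0.0840] k=[7 7 7 15 1 1 2]

0.0816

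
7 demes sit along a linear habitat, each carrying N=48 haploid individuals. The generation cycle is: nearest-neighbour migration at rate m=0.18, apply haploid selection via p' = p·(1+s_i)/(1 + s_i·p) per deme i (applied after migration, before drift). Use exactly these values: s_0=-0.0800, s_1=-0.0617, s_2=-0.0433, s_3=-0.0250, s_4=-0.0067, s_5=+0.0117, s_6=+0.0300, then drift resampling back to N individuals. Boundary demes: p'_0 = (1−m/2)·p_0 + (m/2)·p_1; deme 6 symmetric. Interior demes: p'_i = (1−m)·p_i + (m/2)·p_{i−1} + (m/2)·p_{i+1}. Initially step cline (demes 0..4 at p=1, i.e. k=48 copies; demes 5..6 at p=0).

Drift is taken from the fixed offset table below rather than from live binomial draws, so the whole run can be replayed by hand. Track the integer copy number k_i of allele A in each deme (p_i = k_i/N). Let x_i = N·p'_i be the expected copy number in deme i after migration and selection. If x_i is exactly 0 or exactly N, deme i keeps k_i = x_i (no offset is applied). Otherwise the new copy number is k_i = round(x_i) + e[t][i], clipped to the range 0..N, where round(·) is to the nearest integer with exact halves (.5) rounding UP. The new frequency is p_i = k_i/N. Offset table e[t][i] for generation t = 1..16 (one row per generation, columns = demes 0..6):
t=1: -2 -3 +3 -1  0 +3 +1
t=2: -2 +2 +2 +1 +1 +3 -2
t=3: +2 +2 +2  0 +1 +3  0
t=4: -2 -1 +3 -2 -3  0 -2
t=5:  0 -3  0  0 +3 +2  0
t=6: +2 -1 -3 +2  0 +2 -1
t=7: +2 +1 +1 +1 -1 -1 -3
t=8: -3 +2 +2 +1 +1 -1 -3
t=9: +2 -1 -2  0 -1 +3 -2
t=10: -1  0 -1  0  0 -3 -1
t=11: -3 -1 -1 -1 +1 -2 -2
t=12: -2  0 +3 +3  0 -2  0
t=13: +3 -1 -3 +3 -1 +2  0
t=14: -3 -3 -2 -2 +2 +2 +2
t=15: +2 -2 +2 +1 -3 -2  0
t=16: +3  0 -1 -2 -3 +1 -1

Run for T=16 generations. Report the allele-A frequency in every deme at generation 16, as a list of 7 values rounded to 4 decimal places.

[1.0000, 0.8542, 0.8750, 0.8125, 0.5625, 0.4167, 0.1875]

t=0: k=[48 48 48 48 48 0 0]
t=1: x=[48.0000 48.0000 48.0000 48.0000 43.6535 4.3659 0.0000] k=[48 48 48 48 44 7 0]
t=2: x=[48.0000 48.0000 48.0000 47.6308 40.9899 9.7903 0.6486] k=[48 48 48 48 42 13 0]
t=3: x=[48.0000 48.0000 48.0000 47.4463 39.8848 14.5577 1.2042] k=[48 48 48 47 41 18 1]
t=4: x=[48.0000 48.0000 47.9059 46.5140 39.4227 18.6725 2.6018] k=[48 48 48 45 36 19 1]
t=5: x=[48.0000 48.0000 47.7179 44.3761 35.2171 19.0435 2.6942] k=[48 48 48 44 38 21 3]
t=6: x=[48.0000 48.0000 47.6238 43.7224 36.9529 21.0474 4.7449] k=[48 48 45 46 37 23 4]
t=7: x=[48.0000 47.7124 45.2474 45.0302 36.4913 22.6891 5.8604] k=[48 48 46 46 35 22 3]
t=8: x=[48.0000 47.8082 46.1009 44.9382 34.7556 21.5981 4.8371] k=[48 48 48 46 36 21 2]
t=9: x=[48.0000 48.0000 47.8119 45.2143 35.4879 20.7770 3.8125] k=[48 48 46 45 34 24 2]
t=10: x=[48.0000 47.8082 46.0071 44.0083 34.0235 23.0593 4.0892] k=[48 48 45 44 34 20 3]
t=11: x=[48.0000 47.7124 45.0602 43.0793 33.5723 19.8653 4.6527] k=[48 47 44 42 35 18 3]
t=12: x=[47.9022 46.7444 43.9280 41.4073 34.0335 18.3116 4.4684] k=[46 47 47 44 34 16 4]
t=13: x=[45.9311 46.8401 46.6741 43.2630 33.2113 16.6663 5.2158] k=[48 46 44 46 32 19 5]
t=14: x=[47.8044 45.8743 44.2083 44.4783 32.0184 19.0435 6.4227] k=[45 43 42 42 34 21 8]
t=15: x=[44.5633 42.8021 41.8567 41.1323 33.4820 21.1375 9.3913] k=[47 41 44 42 30 19 9]
t=16: x=[46.3307 41.4584 43.3680 40.9491 30.0145 19.2239 10.1343] k=[48 41 42 39 27 20 9]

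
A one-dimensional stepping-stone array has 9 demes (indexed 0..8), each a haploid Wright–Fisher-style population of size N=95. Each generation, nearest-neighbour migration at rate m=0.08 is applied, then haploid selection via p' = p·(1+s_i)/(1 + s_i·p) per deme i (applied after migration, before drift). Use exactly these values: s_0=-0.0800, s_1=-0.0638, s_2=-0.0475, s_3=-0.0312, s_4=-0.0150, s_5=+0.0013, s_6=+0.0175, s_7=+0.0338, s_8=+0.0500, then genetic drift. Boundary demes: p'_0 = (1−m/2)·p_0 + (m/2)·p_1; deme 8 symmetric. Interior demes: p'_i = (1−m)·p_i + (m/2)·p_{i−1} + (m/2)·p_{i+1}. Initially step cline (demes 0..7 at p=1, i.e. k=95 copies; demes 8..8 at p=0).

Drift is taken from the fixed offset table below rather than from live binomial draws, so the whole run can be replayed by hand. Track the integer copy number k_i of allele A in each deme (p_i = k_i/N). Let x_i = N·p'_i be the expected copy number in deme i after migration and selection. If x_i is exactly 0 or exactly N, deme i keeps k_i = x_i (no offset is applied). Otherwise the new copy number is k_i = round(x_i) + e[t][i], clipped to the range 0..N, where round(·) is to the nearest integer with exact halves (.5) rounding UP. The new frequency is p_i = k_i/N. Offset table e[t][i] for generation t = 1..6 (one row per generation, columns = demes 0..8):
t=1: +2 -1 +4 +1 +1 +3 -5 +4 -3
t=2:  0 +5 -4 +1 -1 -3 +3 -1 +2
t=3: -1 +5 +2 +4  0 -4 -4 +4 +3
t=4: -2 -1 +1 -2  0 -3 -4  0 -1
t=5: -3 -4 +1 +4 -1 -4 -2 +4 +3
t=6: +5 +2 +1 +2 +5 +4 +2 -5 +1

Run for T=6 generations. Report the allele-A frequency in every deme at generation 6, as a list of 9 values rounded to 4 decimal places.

[1.0000, 1.0000, 1.0000, 1.0000, 1.0000, 0.9684, 0.9158, 0.8632, 0.3053]

t=0: k=[95 95 95 95 95 95 95 95 0]
t=1: x=[95.0000 95.0000 95.0000 95.0000 95.0000 95.0000 95.0000 91.3194 3.9820] k=[95 95 95 95 95 95 95 95 1]
t=2: x=[95.0000 95.0000 95.0000 95.0000 95.0000 95.0000 95.0000 91.3582 4.9855] k=[95 95 95 95 95 95 95 90 7]
t=3: x=[95.0000 95.0000 95.0000 95.0000 95.0000 95.0000 94.8034 87.1235 10.7775] k=[95 95 95 95 95 95 91 91 14]
t=4: x=[95.0000 95.0000 95.0000 95.0000 95.0000 94.8402 91.2234 88.1348 17.7742] k=[95 95 95 95 95 92 87 88 17]
t=5: x=[95.0000 95.0000 95.0000 95.0000 94.8782 91.9239 87.3627 85.4104 20.6167] k=[95 95 95 95 94 88 85 89 24]
t=6: x=[95.0000 95.0000 95.0000 94.9587 93.7820 88.1283 85.4303 86.5008 27.5444] k=[95 95 95 95 95 92 87 82 29]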